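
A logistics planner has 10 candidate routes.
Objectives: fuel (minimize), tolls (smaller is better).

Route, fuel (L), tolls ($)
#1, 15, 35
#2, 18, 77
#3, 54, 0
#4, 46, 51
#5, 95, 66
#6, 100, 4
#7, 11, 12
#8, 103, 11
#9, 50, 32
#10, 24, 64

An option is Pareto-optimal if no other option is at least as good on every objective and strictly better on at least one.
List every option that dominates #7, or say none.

#1: worse on fuel (15 vs 11).
#2: worse on fuel (18 vs 11).
#3: worse on fuel (54 vs 11).
#4: worse on fuel (46 vs 11).
#5: worse on fuel (95 vs 11).
#6: worse on fuel (100 vs 11).
#8: worse on fuel (103 vs 11).
#9: worse on fuel (50 vs 11).
#10: worse on fuel (24 vs 11).
No option dominates #7.

none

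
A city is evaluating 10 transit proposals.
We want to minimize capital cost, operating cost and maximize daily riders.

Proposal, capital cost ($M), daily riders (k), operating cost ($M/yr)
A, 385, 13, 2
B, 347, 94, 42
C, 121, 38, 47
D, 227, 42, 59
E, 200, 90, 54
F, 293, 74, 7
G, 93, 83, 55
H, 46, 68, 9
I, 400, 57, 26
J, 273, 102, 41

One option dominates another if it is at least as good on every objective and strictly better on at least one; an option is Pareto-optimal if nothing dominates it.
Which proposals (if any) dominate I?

F, H

F: capital cost 293≤400, daily riders 74≥57, operating cost 7≤26 — dominates I.
H: capital cost 46≤400, daily riders 68≥57, operating cost 9≤26 — dominates I.
Others (A, B, C, D, E, G, J) are each worse than I on at least one objective.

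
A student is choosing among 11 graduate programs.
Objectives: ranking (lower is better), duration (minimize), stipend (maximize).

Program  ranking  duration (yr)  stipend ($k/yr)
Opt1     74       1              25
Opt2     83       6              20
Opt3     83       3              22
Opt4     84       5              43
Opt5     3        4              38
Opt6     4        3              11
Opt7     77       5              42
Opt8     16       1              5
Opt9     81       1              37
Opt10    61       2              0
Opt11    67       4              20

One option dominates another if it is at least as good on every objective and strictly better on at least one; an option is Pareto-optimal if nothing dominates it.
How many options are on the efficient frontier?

7

Opt1: not dominated.
Opt2: dominated by Opt1 (ranking 74≤83, duration 1≤6, stipend 25≥20).
Opt3: dominated by Opt1 (ranking 74≤83, duration 1≤3, stipend 25≥22).
Opt4: not dominated (best stipend).
Opt5: not dominated (best ranking).
Opt6: not dominated.
Opt7: not dominated.
Opt8: not dominated.
Opt9: not dominated.
Opt10: dominated by Opt8 (ranking 16≤61, duration 1≤2, stipend 5≥0).
Opt11: dominated by Opt5 (ranking 3≤67, duration 4≤4, stipend 38≥20).
Pareto-optimal: Opt1, Opt4, Opt5, Opt6, Opt7, Opt8, Opt9 → 7.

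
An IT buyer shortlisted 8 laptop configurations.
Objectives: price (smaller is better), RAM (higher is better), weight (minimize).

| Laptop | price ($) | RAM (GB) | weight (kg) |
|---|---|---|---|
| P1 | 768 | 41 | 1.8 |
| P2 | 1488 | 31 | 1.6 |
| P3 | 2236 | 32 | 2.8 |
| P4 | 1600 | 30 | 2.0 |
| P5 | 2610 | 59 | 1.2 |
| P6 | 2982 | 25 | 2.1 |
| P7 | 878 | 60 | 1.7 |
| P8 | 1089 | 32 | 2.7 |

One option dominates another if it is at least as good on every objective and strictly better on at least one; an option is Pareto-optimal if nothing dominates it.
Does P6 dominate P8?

P6 vs P8: P6 is worse on price (2982 vs 1089), so it does not dominate P8.

No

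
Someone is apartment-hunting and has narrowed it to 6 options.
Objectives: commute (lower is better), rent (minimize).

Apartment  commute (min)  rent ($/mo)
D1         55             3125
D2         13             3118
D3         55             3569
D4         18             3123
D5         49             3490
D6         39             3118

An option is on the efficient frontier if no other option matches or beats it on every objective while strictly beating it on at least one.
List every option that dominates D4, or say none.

D2: commute 13≤18, rent 3118≤3123 — dominates D4.
Others (D1, D3, D5, D6) are each worse than D4 on at least one objective.

D2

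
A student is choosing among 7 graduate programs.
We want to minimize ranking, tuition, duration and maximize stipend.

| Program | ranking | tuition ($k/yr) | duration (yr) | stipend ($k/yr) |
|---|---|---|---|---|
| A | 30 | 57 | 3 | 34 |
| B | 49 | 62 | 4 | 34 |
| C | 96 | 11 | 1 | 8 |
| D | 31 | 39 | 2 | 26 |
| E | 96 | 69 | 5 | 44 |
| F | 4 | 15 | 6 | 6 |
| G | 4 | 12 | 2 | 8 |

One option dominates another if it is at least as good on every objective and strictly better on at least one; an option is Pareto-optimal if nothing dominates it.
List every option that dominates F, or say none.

G

G: ranking 4≤4, tuition 12≤15, duration 2≤6, stipend 8≥6 — dominates F.
Others (A, B, C, D, E) are each worse than F on at least one objective.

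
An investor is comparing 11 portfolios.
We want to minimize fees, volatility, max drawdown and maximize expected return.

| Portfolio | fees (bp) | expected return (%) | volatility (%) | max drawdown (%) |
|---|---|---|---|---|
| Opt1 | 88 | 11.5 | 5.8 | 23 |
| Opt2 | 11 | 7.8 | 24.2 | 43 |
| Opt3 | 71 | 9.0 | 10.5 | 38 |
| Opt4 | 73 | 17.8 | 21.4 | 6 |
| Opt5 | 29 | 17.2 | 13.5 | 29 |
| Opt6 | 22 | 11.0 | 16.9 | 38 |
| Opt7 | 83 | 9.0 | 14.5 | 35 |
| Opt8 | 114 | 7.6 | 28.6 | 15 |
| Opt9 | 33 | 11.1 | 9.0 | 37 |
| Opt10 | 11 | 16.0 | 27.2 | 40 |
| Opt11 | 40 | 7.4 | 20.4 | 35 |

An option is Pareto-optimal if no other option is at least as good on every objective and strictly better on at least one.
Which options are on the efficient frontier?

Opt1: not dominated (best volatility).
Opt2: not dominated.
Opt3: dominated by Opt9 (fees 33≤71, expected return 11.1≥9.0, volatility 9.0≤10.5, max drawdown 37≤38).
Opt4: not dominated (best expected return).
Opt5: not dominated.
Opt6: not dominated.
Opt7: dominated by Opt5 (fees 29≤83, expected return 17.2≥9.0, volatility 13.5≤14.5, max drawdown 29≤35).
Opt8: dominated by Opt4 (fees 73≤114, expected return 17.8≥7.6, volatility 21.4≤28.6, max drawdown 6≤15).
Opt9: not dominated.
Opt10: not dominated.
Opt11: dominated by Opt5 (fees 29≤40, expected return 17.2≥7.4, volatility 13.5≤20.4, max drawdown 29≤35).

Opt1, Opt2, Opt4, Opt5, Opt6, Opt9, Opt10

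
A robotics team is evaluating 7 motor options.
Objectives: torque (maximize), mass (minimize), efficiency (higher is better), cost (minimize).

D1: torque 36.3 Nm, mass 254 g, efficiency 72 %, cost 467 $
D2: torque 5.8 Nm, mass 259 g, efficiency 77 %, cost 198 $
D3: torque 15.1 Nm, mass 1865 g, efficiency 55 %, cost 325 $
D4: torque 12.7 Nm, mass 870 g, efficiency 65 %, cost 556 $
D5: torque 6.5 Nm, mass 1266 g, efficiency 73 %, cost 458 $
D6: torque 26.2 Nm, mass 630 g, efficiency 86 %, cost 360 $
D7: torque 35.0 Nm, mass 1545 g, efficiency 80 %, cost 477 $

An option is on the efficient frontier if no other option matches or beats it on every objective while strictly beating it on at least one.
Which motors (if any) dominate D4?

D1: torque 36.3≥12.7, mass 254≤870, efficiency 72≥65, cost 467≤556 — dominates D4.
D6: torque 26.2≥12.7, mass 630≤870, efficiency 86≥65, cost 360≤556 — dominates D4.
Others (D2, D3, D5, D7) are each worse than D4 on at least one objective.

D1, D6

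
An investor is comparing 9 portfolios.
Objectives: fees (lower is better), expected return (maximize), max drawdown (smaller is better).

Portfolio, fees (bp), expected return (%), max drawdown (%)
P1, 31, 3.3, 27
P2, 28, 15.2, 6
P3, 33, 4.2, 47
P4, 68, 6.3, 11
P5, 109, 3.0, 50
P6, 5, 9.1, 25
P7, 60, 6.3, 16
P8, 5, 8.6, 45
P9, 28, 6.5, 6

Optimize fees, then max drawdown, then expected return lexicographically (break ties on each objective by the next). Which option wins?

First minimize fees: best is 5, kept {P6, P8}.
Then minimize max drawdown: best is 25, kept {P6}.

P6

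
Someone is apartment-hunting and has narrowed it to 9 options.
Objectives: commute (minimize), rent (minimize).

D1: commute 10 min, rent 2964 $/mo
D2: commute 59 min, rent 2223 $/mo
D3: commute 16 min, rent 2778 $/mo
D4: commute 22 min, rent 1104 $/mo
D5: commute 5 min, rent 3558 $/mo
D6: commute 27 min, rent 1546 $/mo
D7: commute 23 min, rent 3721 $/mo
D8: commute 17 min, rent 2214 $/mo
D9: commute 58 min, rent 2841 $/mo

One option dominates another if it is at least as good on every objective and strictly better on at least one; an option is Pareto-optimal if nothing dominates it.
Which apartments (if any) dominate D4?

none

D1: worse on rent (2964 vs 1104).
D2: worse on commute (59 vs 22).
D3: worse on rent (2778 vs 1104).
D5: worse on rent (3558 vs 1104).
D6: worse on commute (27 vs 22).
D7: worse on commute (23 vs 22).
D8: worse on rent (2214 vs 1104).
D9: worse on commute (58 vs 22).
No option dominates D4.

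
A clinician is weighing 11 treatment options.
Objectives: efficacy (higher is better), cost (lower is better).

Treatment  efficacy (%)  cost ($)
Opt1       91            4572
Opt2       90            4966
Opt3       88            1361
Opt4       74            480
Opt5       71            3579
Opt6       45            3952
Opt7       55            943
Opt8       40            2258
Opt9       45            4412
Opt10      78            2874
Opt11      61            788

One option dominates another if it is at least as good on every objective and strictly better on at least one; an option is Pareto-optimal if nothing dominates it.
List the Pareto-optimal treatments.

Opt1: not dominated (best efficacy).
Opt2: dominated by Opt1 (efficacy 91≥90, cost 4572≤4966).
Opt3: not dominated.
Opt4: not dominated (best cost).
Opt5: dominated by Opt3 (efficacy 88≥71, cost 1361≤3579).
Opt6: dominated by Opt3 (efficacy 88≥45, cost 1361≤3952).
Opt7: dominated by Opt4 (efficacy 74≥55, cost 480≤943).
Opt8: dominated by Opt3 (efficacy 88≥40, cost 1361≤2258).
Opt9: dominated by Opt3 (efficacy 88≥45, cost 1361≤4412).
Opt10: dominated by Opt3 (efficacy 88≥78, cost 1361≤2874).
Opt11: dominated by Opt4 (efficacy 74≥61, cost 480≤788).

Opt1, Opt3, Opt4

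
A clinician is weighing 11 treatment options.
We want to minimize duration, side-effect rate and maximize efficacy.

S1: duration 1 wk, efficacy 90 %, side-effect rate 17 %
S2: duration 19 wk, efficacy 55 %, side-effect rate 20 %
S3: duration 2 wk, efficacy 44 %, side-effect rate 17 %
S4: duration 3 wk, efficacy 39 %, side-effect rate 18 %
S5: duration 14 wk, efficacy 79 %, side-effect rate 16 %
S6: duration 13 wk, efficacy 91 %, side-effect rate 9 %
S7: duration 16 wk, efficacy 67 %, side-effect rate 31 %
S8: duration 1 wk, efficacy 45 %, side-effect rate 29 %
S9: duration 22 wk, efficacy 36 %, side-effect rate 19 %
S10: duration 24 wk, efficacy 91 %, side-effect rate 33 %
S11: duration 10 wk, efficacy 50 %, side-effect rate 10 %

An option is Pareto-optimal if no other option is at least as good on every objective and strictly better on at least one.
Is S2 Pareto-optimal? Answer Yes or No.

S1 vs S2: duration 1≤19, efficacy 90≥55, side-effect rate 17≤20 — S1 is at least as good on every objective and strictly better on at least one, so S1 dominates S2.

No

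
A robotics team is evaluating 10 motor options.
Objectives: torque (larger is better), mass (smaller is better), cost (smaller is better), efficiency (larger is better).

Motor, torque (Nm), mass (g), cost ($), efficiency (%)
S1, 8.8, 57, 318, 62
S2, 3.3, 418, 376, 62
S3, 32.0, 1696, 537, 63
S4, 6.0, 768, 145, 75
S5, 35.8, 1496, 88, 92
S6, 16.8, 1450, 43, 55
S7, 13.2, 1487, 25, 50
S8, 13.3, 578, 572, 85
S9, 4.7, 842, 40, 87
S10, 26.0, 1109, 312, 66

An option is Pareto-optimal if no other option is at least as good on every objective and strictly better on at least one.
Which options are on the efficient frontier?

S1: not dominated (best mass).
S2: dominated by S1 (torque 8.8≥3.3, mass 57≤418, cost 318≤376, efficiency 62≥62).
S3: dominated by S5 (torque 35.8≥32.0, mass 1496≤1696, cost 88≤537, efficiency 92≥63).
S4: not dominated.
S5: not dominated (best torque).
S6: not dominated.
S7: not dominated (best cost).
S8: not dominated.
S9: not dominated.
S10: not dominated.

S1, S4, S5, S6, S7, S8, S9, S10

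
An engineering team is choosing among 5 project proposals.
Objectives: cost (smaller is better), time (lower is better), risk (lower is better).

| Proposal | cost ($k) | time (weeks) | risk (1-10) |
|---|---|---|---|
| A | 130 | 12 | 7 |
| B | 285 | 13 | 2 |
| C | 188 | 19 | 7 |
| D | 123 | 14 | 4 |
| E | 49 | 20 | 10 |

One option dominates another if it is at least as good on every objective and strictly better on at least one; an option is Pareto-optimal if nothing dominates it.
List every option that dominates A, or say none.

none

B: worse on cost (285 vs 130).
C: worse on cost (188 vs 130).
D: worse on time (14 vs 12).
E: worse on time (20 vs 12).
No option dominates A.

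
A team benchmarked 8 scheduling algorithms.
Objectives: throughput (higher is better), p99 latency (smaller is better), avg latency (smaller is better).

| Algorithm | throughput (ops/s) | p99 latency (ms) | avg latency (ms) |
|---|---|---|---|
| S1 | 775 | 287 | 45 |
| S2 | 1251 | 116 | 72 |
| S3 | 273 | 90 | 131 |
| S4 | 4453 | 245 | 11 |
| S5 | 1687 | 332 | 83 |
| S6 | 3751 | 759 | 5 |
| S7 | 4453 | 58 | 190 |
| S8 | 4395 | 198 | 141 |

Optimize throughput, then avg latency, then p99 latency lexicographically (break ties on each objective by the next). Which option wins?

First maximize throughput: best is 4453, kept {S4, S7}.
Then minimize avg latency: best is 11, kept {S4}.

S4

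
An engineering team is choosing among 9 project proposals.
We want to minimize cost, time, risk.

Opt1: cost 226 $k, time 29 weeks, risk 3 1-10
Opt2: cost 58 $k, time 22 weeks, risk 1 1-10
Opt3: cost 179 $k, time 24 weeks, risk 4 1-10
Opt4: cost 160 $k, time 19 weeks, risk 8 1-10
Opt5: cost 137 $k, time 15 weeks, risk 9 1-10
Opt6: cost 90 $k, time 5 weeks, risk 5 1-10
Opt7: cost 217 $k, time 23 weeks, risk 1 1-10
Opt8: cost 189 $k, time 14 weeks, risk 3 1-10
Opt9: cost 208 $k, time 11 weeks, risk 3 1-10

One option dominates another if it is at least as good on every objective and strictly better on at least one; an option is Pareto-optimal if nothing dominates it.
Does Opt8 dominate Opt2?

Opt8 vs Opt2: Opt8 is worse on cost (189 vs 58), so it does not dominate Opt2.

No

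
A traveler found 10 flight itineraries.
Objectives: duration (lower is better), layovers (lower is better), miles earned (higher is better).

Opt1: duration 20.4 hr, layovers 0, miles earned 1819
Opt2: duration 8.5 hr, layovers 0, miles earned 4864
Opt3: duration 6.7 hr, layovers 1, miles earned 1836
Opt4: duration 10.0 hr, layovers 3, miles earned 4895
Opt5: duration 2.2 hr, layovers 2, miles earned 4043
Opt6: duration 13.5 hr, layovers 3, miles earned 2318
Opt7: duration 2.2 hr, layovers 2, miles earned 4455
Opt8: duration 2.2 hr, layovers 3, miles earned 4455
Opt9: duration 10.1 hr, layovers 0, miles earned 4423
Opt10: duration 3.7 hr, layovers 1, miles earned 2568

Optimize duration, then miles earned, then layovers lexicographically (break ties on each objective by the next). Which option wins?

First minimize duration: best is 2.2, kept {Opt5, Opt7, Opt8}.
Then maximize miles earned: best is 4455, kept {Opt7, Opt8}.
Then minimize layovers: best is 2, kept {Opt7}.

Opt7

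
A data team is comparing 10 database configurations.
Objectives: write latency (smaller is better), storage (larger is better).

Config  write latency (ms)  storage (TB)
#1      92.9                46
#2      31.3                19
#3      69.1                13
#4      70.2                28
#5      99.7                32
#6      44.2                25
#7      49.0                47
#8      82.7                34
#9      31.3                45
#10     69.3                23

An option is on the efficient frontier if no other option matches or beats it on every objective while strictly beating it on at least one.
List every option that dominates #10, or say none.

#6, #7, #9

#6: write latency 44.2≤69.3, storage 25≥23 — dominates #10.
#7: write latency 49.0≤69.3, storage 47≥23 — dominates #10.
#9: write latency 31.3≤69.3, storage 45≥23 — dominates #10.
Others (#1, #2, #3, #4, #5, #8) are each worse than #10 on at least one objective.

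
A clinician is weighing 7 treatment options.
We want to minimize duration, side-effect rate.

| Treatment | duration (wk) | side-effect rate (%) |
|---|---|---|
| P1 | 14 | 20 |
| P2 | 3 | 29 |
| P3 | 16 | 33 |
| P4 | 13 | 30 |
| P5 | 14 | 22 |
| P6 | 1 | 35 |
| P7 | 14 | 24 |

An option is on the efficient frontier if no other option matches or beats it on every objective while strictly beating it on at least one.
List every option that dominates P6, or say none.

none

P1: worse on duration (14 vs 1).
P2: worse on duration (3 vs 1).
P3: worse on duration (16 vs 1).
P4: worse on duration (13 vs 1).
P5: worse on duration (14 vs 1).
P7: worse on duration (14 vs 1).
No option dominates P6.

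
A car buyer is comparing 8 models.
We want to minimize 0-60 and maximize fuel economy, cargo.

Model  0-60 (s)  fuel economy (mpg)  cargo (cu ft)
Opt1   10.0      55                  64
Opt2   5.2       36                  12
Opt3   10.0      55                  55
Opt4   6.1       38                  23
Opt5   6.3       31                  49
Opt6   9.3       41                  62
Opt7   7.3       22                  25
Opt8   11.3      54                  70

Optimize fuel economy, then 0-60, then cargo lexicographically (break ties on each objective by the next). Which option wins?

First maximize fuel economy: best is 55, kept {Opt1, Opt3}.
Then minimize 0-60: best is 10.0, kept {Opt1, Opt3}.
Then maximize cargo: best is 64, kept {Opt1}.

Opt1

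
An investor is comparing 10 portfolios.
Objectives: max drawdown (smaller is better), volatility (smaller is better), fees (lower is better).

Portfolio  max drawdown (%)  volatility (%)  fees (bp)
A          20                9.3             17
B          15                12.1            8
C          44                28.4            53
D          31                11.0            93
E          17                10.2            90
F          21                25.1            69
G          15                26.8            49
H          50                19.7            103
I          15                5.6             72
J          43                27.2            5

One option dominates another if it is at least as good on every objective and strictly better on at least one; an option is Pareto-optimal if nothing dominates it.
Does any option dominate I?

No

A: worse on max drawdown (20 vs 15).
B: worse on volatility (12.1 vs 5.6).
C: worse on max drawdown (44 vs 15).
D: worse on max drawdown (31 vs 15).
E: worse on max drawdown (17 vs 15).
F: worse on max drawdown (21 vs 15).
G: worse on volatility (26.8 vs 5.6).
H: worse on max drawdown (50 vs 15).
J: worse on max drawdown (43 vs 15).
No option is at least as good as I on every objective and strictly better on one.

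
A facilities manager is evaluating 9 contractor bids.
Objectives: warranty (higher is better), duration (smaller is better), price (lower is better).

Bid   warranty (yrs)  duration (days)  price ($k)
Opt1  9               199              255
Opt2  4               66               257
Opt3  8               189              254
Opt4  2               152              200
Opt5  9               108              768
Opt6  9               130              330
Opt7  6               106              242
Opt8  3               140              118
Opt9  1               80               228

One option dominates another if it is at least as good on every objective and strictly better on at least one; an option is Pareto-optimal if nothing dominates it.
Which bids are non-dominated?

Opt1, Opt2, Opt3, Opt5, Opt6, Opt7, Opt8, Opt9

Opt1: not dominated.
Opt2: not dominated (best duration).
Opt3: not dominated.
Opt4: dominated by Opt8 (warranty 3≥2, duration 140≤152, price 118≤200).
Opt5: not dominated.
Opt6: not dominated.
Opt7: not dominated.
Opt8: not dominated (best price).
Opt9: not dominated.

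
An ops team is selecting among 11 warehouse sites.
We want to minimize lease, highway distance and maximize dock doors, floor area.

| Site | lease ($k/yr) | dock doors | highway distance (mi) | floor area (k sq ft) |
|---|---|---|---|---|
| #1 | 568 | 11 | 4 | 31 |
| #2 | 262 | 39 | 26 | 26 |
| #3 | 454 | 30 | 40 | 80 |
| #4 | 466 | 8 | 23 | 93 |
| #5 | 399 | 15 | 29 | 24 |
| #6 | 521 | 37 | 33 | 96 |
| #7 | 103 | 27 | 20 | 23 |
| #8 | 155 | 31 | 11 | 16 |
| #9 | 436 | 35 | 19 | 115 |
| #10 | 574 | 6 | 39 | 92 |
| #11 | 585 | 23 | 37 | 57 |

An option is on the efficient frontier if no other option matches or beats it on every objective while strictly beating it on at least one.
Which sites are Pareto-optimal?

#1, #2, #6, #7, #8, #9

#1: not dominated (best highway distance).
#2: not dominated (best dock doors).
#3: dominated by #9 (lease 436≤454, dock doors 35≥30, highway distance 19≤40, floor area 115≥80).
#4: dominated by #9 (lease 436≤466, dock doors 35≥8, highway distance 19≤23, floor area 115≥93).
#5: dominated by #2 (lease 262≤399, dock doors 39≥15, highway distance 26≤29, floor area 26≥24).
#6: not dominated.
#7: not dominated (best lease).
#8: not dominated.
#9: not dominated (best floor area).
#10: dominated by #4 (lease 466≤574, dock doors 8≥6, highway distance 23≤39, floor area 93≥92).
#11: dominated by #6 (lease 521≤585, dock doors 37≥23, highway distance 33≤37, floor area 96≥57).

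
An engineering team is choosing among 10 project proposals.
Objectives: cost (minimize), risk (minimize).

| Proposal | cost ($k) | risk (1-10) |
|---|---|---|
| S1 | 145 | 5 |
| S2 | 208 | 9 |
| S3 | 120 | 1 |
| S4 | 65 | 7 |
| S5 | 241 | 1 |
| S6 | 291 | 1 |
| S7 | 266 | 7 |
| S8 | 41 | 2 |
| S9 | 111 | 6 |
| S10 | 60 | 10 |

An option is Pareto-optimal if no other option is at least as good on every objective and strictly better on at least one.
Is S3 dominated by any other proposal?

S1: worse on cost (145 vs 120).
S2: worse on cost (208 vs 120).
S4: worse on risk (7 vs 1).
S5: worse on cost (241 vs 120).
S6: worse on cost (291 vs 120).
S7: worse on cost (266 vs 120).
S8: worse on risk (2 vs 1).
S9: worse on risk (6 vs 1).
S10: worse on risk (10 vs 1).
No option is at least as good as S3 on every objective and strictly better on one.

No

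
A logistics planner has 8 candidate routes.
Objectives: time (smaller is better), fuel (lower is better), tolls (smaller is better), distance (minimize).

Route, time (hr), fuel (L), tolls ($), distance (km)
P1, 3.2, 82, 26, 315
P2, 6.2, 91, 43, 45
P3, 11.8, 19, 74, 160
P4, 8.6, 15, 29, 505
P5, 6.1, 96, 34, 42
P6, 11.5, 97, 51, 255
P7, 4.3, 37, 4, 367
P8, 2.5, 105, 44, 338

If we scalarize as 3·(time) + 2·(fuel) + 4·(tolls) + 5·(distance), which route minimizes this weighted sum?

P5

P1: 3·3.2 + 2·82 + 4·26 + 5·315 = 1852.6
P2: 3·6.2 + 2·91 + 4·43 + 5·45 = 597.6
P3: 3·11.8 + 2·19 + 4·74 + 5·160 = 1169.4
P4: 3·8.6 + 2·15 + 4·29 + 5·505 = 2696.8
P5: 3·6.1 + 2·96 + 4·34 + 5·42 = 556.3
P6: 3·11.5 + 2·97 + 4·51 + 5·255 = 1707.5
P7: 3·4.3 + 2·37 + 4·4 + 5·367 = 1937.9
P8: 3·2.5 + 2·105 + 4·44 + 5·338 = 2083.5
Lowest: P5 at 556.3.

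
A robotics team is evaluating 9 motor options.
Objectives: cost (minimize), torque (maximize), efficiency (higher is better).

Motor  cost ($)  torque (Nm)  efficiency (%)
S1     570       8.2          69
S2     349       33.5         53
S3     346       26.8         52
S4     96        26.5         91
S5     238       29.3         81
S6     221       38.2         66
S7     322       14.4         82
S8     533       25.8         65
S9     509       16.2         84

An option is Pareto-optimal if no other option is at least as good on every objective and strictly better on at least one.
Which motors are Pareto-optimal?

S4, S5, S6

S1: dominated by S4 (cost 96≤570, torque 26.5≥8.2, efficiency 91≥69).
S2: dominated by S6 (cost 221≤349, torque 38.2≥33.5, efficiency 66≥53).
S3: dominated by S5 (cost 238≤346, torque 29.3≥26.8, efficiency 81≥52).
S4: not dominated (best cost).
S5: not dominated.
S6: not dominated (best torque).
S7: dominated by S4 (cost 96≤322, torque 26.5≥14.4, efficiency 91≥82).
S8: dominated by S4 (cost 96≤533, torque 26.5≥25.8, efficiency 91≥65).
S9: dominated by S4 (cost 96≤509, torque 26.5≥16.2, efficiency 91≥84).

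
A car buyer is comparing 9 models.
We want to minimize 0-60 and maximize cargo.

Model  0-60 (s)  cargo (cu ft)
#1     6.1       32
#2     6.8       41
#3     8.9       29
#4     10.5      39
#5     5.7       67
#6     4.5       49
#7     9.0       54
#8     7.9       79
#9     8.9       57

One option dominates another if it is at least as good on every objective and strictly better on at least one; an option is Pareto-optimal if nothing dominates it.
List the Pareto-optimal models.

#1: dominated by #5 (0-60 5.7≤6.1, cargo 67≥32).
#2: dominated by #5 (0-60 5.7≤6.8, cargo 67≥41).
#3: dominated by #1 (0-60 6.1≤8.9, cargo 32≥29).
#4: dominated by #2 (0-60 6.8≤10.5, cargo 41≥39).
#5: not dominated.
#6: not dominated (best 0-60).
#7: dominated by #5 (0-60 5.7≤9.0, cargo 67≥54).
#8: not dominated (best cargo).
#9: dominated by #5 (0-60 5.7≤8.9, cargo 67≥57).

#5, #6, #8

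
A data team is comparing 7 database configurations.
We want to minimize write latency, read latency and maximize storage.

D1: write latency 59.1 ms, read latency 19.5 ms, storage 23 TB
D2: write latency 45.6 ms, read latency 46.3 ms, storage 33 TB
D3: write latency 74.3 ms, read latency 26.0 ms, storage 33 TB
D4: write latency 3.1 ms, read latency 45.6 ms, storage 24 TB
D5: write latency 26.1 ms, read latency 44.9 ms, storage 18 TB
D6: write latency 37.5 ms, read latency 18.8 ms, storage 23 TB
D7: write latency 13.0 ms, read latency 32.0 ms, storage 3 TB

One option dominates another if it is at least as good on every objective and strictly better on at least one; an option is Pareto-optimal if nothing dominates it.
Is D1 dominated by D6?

D6 vs D1: write latency 37.5≤59.1, read latency 18.8≤19.5, storage 23≥23 — D6 is at least as good on every objective with at least one strict improvement.

Yes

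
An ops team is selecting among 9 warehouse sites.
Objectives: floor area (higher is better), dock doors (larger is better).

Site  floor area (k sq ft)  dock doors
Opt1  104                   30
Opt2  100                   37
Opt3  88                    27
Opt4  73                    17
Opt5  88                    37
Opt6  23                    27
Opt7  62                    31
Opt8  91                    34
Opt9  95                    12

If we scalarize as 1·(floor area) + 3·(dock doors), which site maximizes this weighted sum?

Opt2

Opt1: 1·104 + 3·30 = 194
Opt2: 1·100 + 3·37 = 211
Opt3: 1·88 + 3·27 = 169
Opt4: 1·73 + 3·17 = 124
Opt5: 1·88 + 3·37 = 199
Opt6: 1·23 + 3·27 = 104
Opt7: 1·62 + 3·31 = 155
Opt8: 1·91 + 3·34 = 193
Opt9: 1·95 + 3·12 = 131
Highest: Opt2 at 211.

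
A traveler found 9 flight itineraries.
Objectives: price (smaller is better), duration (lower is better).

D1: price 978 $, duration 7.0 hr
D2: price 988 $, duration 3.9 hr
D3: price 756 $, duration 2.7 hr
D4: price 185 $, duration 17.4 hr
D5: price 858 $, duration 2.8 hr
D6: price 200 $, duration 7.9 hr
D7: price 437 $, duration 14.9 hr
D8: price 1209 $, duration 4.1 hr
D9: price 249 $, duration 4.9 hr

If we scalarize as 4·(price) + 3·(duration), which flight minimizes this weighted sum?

D4

D1: 4·978 + 3·7.0 = 3933.0
D2: 4·988 + 3·3.9 = 3963.7
D3: 4·756 + 3·2.7 = 3032.1
D4: 4·185 + 3·17.4 = 792.2
D5: 4·858 + 3·2.8 = 3440.4
D6: 4·200 + 3·7.9 = 823.7
D7: 4·437 + 3·14.9 = 1792.7
D8: 4·1209 + 3·4.1 = 4848.3
D9: 4·249 + 3·4.9 = 1010.7
Lowest: D4 at 792.2.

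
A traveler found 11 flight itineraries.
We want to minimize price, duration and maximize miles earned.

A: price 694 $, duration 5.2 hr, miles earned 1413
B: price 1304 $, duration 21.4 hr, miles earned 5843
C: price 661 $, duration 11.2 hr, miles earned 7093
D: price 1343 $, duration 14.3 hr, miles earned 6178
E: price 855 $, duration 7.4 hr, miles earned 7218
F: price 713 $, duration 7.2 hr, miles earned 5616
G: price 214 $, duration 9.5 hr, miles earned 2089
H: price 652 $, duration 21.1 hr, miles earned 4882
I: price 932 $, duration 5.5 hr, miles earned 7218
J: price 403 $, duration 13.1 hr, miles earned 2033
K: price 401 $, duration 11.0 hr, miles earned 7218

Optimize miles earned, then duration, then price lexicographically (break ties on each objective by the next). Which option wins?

I

First maximize miles earned: best is 7218, kept {E, I, K}.
Then minimize duration: best is 5.5, kept {I}.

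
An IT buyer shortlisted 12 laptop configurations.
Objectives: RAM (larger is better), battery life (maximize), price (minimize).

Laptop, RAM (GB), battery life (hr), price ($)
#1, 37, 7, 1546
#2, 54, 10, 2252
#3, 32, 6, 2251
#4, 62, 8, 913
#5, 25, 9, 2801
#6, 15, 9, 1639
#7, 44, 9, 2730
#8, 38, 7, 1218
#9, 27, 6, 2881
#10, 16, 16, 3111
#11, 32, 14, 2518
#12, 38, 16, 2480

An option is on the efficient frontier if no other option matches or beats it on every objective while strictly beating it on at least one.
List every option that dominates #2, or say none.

none

#1: worse on RAM (37 vs 54).
#3: worse on RAM (32 vs 54).
#4: worse on battery life (8 vs 10).
#5: worse on RAM (25 vs 54).
#6: worse on RAM (15 vs 54).
#7: worse on RAM (44 vs 54).
#8: worse on RAM (38 vs 54).
#9: worse on RAM (27 vs 54).
#10: worse on RAM (16 vs 54).
#11: worse on RAM (32 vs 54).
#12: worse on RAM (38 vs 54).
No option dominates #2.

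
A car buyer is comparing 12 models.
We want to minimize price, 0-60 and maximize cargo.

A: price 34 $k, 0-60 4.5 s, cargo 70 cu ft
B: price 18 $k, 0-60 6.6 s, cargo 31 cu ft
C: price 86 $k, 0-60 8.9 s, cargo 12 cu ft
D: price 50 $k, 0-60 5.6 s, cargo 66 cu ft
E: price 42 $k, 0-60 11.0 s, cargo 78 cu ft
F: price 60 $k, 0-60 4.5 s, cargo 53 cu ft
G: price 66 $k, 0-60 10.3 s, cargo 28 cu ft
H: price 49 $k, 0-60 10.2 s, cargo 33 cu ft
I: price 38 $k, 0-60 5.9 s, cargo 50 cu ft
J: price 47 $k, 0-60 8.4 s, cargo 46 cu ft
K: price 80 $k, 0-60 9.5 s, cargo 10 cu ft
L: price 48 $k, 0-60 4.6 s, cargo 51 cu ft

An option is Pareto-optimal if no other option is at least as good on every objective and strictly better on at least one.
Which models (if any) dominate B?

A: worse on price (34 vs 18).
C: worse on price (86 vs 18).
D: worse on price (50 vs 18).
E: worse on price (42 vs 18).
F: worse on price (60 vs 18).
G: worse on price (66 vs 18).
H: worse on price (49 vs 18).
I: worse on price (38 vs 18).
J: worse on price (47 vs 18).
K: worse on price (80 vs 18).
L: worse on price (48 vs 18).
No option dominates B.

none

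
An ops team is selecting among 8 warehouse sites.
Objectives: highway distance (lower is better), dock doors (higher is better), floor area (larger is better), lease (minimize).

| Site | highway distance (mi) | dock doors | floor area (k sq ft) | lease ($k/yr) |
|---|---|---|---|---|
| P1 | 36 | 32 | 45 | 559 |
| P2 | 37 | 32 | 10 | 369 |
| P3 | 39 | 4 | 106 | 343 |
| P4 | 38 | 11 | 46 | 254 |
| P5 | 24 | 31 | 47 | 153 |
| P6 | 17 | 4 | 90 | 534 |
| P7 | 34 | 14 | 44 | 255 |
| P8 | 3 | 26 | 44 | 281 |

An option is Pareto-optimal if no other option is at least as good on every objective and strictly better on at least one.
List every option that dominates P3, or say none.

P1: worse on floor area (45 vs 106).
P2: worse on floor area (10 vs 106).
P4: worse on floor area (46 vs 106).
P5: worse on floor area (47 vs 106).
P6: worse on floor area (90 vs 106).
P7: worse on floor area (44 vs 106).
P8: worse on floor area (44 vs 106).
No option dominates P3.

none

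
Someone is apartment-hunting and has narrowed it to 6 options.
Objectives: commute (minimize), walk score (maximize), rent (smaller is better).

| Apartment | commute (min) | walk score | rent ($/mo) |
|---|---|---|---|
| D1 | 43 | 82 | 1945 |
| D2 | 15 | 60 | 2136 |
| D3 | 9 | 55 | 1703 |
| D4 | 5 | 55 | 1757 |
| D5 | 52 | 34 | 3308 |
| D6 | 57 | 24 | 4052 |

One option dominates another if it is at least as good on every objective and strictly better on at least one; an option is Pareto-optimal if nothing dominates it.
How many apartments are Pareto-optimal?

4

D1: not dominated (best walk score).
D2: not dominated.
D3: not dominated (best rent).
D4: not dominated (best commute).
D5: dominated by D1 (commute 43≤52, walk score 82≥34, rent 1945≤3308).
D6: dominated by D1 (commute 43≤57, walk score 82≥24, rent 1945≤4052).
Pareto-optimal: D1, D2, D3, D4 → 4.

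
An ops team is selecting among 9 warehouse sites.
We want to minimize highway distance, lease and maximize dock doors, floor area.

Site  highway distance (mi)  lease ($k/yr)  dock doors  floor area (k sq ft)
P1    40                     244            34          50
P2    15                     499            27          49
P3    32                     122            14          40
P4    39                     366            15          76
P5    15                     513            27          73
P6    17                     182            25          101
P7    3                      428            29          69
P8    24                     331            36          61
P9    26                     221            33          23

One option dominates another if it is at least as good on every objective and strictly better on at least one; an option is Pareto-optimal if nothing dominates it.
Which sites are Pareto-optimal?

P1, P3, P5, P6, P7, P8, P9

P1: not dominated.
P2: dominated by P7 (highway distance 3≤15, lease 428≤499, dock doors 29≥27, floor area 69≥49).
P3: not dominated (best lease).
P4: dominated by P6 (highway distance 17≤39, lease 182≤366, dock doors 25≥15, floor area 101≥76).
P5: not dominated.
P6: not dominated (best floor area).
P7: not dominated (best highway distance).
P8: not dominated (best dock doors).
P9: not dominated.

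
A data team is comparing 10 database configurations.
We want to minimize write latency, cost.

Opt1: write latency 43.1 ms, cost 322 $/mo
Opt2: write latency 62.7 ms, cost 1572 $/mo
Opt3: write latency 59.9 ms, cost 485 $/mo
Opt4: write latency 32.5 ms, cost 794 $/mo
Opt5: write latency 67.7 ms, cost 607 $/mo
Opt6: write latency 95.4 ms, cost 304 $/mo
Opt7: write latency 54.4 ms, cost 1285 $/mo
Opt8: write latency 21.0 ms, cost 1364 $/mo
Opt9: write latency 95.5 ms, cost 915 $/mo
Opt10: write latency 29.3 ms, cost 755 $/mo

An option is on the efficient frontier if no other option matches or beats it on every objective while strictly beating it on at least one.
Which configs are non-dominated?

Opt1, Opt6, Opt8, Opt10

Opt1: not dominated.
Opt2: dominated by Opt1 (write latency 43.1≤62.7, cost 322≤1572).
Opt3: dominated by Opt1 (write latency 43.1≤59.9, cost 322≤485).
Opt4: dominated by Opt10 (write latency 29.3≤32.5, cost 755≤794).
Opt5: dominated by Opt1 (write latency 43.1≤67.7, cost 322≤607).
Opt6: not dominated (best cost).
Opt7: dominated by Opt1 (write latency 43.1≤54.4, cost 322≤1285).
Opt8: not dominated (best write latency).
Opt9: dominated by Opt1 (write latency 43.1≤95.5, cost 322≤915).
Opt10: not dominated.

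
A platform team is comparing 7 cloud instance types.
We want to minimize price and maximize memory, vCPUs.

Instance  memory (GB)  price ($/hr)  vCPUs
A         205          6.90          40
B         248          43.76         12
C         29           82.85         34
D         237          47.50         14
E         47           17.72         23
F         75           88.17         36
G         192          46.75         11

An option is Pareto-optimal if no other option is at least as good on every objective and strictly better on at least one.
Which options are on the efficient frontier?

A, B, D

A: not dominated (best price).
B: not dominated (best memory).
C: dominated by A (memory 205≥29, price 6.90≤82.85, vCPUs 40≥34).
D: not dominated.
E: dominated by A (memory 205≥47, price 6.90≤17.72, vCPUs 40≥23).
F: dominated by A (memory 205≥75, price 6.90≤88.17, vCPUs 40≥36).
G: dominated by A (memory 205≥192, price 6.90≤46.75, vCPUs 40≥11).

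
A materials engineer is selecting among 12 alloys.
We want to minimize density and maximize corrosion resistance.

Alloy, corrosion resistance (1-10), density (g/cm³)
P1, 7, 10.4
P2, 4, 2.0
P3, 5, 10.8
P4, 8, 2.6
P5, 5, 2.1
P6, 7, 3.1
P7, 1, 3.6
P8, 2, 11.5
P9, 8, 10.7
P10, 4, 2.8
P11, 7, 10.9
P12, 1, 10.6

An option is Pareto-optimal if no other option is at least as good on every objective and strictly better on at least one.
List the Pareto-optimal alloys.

P2, P4, P5

P1: dominated by P4 (corrosion resistance 8≥7, density 2.6≤10.4).
P2: not dominated (best density).
P3: dominated by P1 (corrosion resistance 7≥5, density 10.4≤10.8).
P4: not dominated.
P5: not dominated.
P6: dominated by P4 (corrosion resistance 8≥7, density 2.6≤3.1).
P7: dominated by P2 (corrosion resistance 4≥1, density 2.0≤3.6).
P8: dominated by P1 (corrosion resistance 7≥2, density 10.4≤11.5).
P9: dominated by P4 (corrosion resistance 8≥8, density 2.6≤10.7).
P10: dominated by P2 (corrosion resistance 4≥4, density 2.0≤2.8).
P11: dominated by P1 (corrosion resistance 7≥7, density 10.4≤10.9).
P12: dominated by P1 (corrosion resistance 7≥1, density 10.4≤10.6).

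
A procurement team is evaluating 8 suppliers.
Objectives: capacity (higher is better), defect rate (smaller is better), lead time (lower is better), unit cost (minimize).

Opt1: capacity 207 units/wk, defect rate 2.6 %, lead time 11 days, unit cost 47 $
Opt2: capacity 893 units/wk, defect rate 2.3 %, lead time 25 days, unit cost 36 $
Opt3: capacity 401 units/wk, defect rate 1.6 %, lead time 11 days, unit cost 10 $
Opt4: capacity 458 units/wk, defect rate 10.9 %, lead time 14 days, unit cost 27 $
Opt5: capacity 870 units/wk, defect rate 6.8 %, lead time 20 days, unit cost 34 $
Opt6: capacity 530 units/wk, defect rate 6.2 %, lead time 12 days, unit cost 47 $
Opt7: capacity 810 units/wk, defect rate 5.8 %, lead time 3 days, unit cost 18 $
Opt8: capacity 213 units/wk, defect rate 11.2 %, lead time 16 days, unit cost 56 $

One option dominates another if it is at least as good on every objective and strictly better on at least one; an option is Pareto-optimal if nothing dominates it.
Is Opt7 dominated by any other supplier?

No

Opt1: worse on capacity (207 vs 810).
Opt2: worse on lead time (25 vs 3).
Opt3: worse on capacity (401 vs 810).
Opt4: worse on capacity (458 vs 810).
Opt5: worse on defect rate (6.8 vs 5.8).
Opt6: worse on capacity (530 vs 810).
Opt8: worse on capacity (213 vs 810).
No option is at least as good as Opt7 on every objective and strictly better on one.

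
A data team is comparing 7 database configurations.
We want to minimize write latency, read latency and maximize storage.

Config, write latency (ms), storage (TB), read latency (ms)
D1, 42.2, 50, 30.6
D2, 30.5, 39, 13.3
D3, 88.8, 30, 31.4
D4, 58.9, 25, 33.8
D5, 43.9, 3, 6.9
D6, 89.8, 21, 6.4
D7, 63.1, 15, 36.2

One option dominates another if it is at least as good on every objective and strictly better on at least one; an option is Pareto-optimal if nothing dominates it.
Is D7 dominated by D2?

D2 vs D7: write latency 30.5≤63.1, storage 39≥15, read latency 13.3≤36.2 — D2 is at least as good on every objective with at least one strict improvement.

Yes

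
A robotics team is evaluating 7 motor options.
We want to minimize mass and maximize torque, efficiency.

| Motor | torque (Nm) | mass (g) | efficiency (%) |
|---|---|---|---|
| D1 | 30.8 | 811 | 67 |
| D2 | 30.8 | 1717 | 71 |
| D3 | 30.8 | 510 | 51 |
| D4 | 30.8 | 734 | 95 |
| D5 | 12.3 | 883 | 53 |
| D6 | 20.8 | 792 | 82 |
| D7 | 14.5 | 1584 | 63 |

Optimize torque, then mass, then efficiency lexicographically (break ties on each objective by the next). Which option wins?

D3

First maximize torque: best is 30.8, kept {D1, D2, D3, D4}.
Then minimize mass: best is 510, kept {D3}.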